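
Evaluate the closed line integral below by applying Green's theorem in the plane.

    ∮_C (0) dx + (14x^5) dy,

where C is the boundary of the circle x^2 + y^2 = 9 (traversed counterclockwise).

Green's theorem converts the closed line integral into a double integral over the enclosed region D:

    ∮_C P dx + Q dy = ∬_D (∂Q/∂x - ∂P/∂y) dA.

Here P = 0, Q = 14x^5, so

    ∂Q/∂x = 70x^4,    ∂P/∂y = 0,
    ∂Q/∂x - ∂P/∂y = 70x^4.

D is the region x^2 + y^2 ≤ 9. Evaluating the double integral:

In polar coordinates (x = r cos θ, y = r sin θ, dA = r dr dθ) the integrand becomes 70r^4cos(θ)^4, so

    ∬_D (70x^4) dA = ∫_0^{2π} ∫_0^{3} (70r^4cos(θ)^4) · r dr dθ.

Inner (r from 0 to 3): 8505cos(θ)^4.
Outer (θ from 0 to 2π): 25515π/4.

Therefore ∮_C P dx + Q dy = 25515π/4.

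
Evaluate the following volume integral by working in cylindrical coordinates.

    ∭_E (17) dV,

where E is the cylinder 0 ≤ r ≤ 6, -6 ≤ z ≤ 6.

In cylindrical coordinates, x = r cos(θ), y = r sin(θ), z = z, and dV = r dr dθ dz.

The integrand becomes 17, so

    ∭_E (17) dV = ∫_{0}^{2π} ∫_{0}^{6} ∫_{-6}^{6} (17) · r dz dr dθ.

Inner (z): 204r.
Middle (r from 0 to 6): 3672.
Outer (θ): 7344π.

Therefore the triple integral equals 7344π.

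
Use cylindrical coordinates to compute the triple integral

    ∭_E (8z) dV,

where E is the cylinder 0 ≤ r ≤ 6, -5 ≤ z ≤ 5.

In cylindrical coordinates, x = r cos(θ), y = r sin(θ), z = z, and dV = r dr dθ dz.

The integrand becomes 8z, so

    ∭_E (8z) dV = ∫_{0}^{2π} ∫_{0}^{6} ∫_{-5}^{5} (8z) · r dz dr dθ.

Inner (z): 0.
Middle (r from 0 to 6): 0.
Outer (θ): 0.

Therefore the triple integral equals 0.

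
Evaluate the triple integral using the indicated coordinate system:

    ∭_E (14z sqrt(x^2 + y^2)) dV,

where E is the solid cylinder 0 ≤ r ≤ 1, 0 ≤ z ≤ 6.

In cylindrical coordinates, x = r cos(θ), y = r sin(θ), z = z, and dV = r dr dθ dz.

The integrand becomes 14r z, so

    ∭_E (14z sqrt(x^2 + y^2)) dV = ∫_{0}^{2π} ∫_{0}^{1} ∫_{0}^{6} (14r z) · r dz dr dθ.

Inner (z): 252r^2.
Middle (r from 0 to 1): 84.
Outer (θ): 168π.

Therefore the triple integral equals 168π.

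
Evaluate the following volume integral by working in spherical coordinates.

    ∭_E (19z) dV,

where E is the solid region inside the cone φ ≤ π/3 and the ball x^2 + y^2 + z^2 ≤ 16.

In spherical coordinates, x = ρ sin(φ) cos(θ), y = ρ sin(φ) sin(θ), z = ρ cos(φ), and dV = ρ^2 sin(φ) dρ dφ dθ.

The integrand becomes 19ρ cos(φ), so

    ∭_E (19z) dV = ∫_{0}^{2π} ∫_{0}^{π/3} ∫_{0}^{4} (19ρ cos(φ)) · ρ^2 sin(φ) dρ dφ dθ.

Inner (ρ): 608sin(2φ).
Middle (φ): 456.
Outer (θ): 912π.

Therefore the triple integral equals 912π.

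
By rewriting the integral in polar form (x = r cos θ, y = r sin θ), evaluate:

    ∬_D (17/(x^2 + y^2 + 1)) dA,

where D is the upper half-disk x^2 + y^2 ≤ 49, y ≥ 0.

The region D is 0 ≤ r ≤ 7, 0 ≤ θ ≤ π in polar coordinates, where x = r cos(θ), y = r sin(θ), and dA = r dr dθ.

Under the substitution, the integrand becomes 17/(r^2 + 1), so

    ∬_D (17/(x^2 + y^2 + 1)) dA = ∫_{0}^{π} ∫_{0}^{7} (17/(r^2 + 1)) · r dr dθ.

Inner integral (in r): ∫_{0}^{7} (17/(r^2 + 1)) · r dr = 17log(50)/2.

Outer integral (in θ): ∫_{0}^{π} (17log(50)/2) dθ = 17π log(50)/2.

Therefore ∬_D (17/(x^2 + y^2 + 1)) dA = 17π log(50)/2.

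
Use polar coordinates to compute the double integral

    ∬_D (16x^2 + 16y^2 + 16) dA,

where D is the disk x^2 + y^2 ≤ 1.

The region D is 0 ≤ r ≤ 1, 0 ≤ θ ≤ 2π in polar coordinates, where x = r cos(θ), y = r sin(θ), and dA = r dr dθ.

Under the substitution, the integrand becomes 16r^2 + 16, so

    ∬_D (16x^2 + 16y^2 + 16) dA = ∫_{0}^{2π} ∫_{0}^{1} (16r^2 + 16) · r dr dθ.

Inner integral (in r): ∫_{0}^{1} (16r^2 + 16) · r dr = 12.

Outer integral (in θ): ∫_{0}^{2π} (12) dθ = 24π.

Therefore ∬_D (16x^2 + 16y^2 + 16) dA = 24π.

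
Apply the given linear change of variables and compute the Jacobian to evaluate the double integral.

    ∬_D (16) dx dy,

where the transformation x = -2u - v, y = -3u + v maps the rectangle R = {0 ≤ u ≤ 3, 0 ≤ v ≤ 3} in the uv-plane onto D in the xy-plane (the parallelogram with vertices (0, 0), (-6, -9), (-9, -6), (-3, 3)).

Compute the Jacobian determinant of (x, y) with respect to (u, v):

    ∂(x,y)/∂(u,v) = | -2  -1 | = (-2)(1) - (-1)(-3) = -5.
                   | -3  1 |

Its absolute value is |J| = 5 (the area scaling factor).

Substituting x = -2u - v, y = -3u + v into the integrand,

    16 → 16,

so the integral becomes

    ∬_R (16) · |J| du dv = ∫_0^3 ∫_0^3 (80) dv du.

Inner (v): 240.
Outer (u): 720.

Therefore ∬_D (16) dx dy = 720.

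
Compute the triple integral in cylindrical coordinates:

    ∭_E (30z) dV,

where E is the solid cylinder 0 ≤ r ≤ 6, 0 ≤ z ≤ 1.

In cylindrical coordinates, x = r cos(θ), y = r sin(θ), z = z, and dV = r dr dθ dz.

The integrand becomes 30z, so

    ∭_E (30z) dV = ∫_{0}^{2π} ∫_{0}^{6} ∫_{0}^{1} (30z) · r dz dr dθ.

Inner (z): 15r.
Middle (r from 0 to 6): 270.
Outer (θ): 540π.

Therefore the triple integral equals 540π.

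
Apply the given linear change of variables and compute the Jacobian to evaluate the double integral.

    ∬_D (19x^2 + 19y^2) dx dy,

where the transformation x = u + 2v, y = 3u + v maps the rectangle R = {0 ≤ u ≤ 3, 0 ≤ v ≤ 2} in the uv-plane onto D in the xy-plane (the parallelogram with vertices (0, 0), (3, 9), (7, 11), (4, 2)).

Compute the Jacobian determinant of (x, y) with respect to (u, v):

    ∂(x,y)/∂(u,v) = | 1  2 | = (1)(1) - (2)(3) = -5.
                   | 3  1 |

Its absolute value is |J| = 5 (the area scaling factor).

Substituting x = u + 2v, y = 3u + v into the integrand,

    19x^2 + 19y^2 → 190u^2 + 190u v + 95v^2,

so the integral becomes

    ∬_R (190u^2 + 190u v + 95v^2) · |J| du dv = ∫_0^3 ∫_0^2 (950u^2 + 950u v + 475v^2) dv du.

Inner (v): 1900u^2 + 1900u + 3800/3.
Outer (u): 29450.

Therefore ∬_D (19x^2 + 19y^2) dx dy = 29450.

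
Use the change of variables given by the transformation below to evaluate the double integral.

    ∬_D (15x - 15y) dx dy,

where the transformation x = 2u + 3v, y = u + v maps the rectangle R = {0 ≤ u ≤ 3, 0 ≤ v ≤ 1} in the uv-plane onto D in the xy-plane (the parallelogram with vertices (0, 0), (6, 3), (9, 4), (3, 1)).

Compute the Jacobian determinant of (x, y) with respect to (u, v):

    ∂(x,y)/∂(u,v) = | 2  3 | = (2)(1) - (3)(1) = -1.
                   | 1  1 |

Its absolute value is |J| = 1 (the area scaling factor).

Substituting x = 2u + 3v, y = u + v into the integrand,

    15x - 15y → 15u + 30v,

so the integral becomes

    ∬_R (15u + 30v) · |J| du dv = ∫_0^3 ∫_0^1 (15u + 30v) dv du.

Inner (v): 15u + 15.
Outer (u): 225/2.

Therefore ∬_D (15x - 15y) dx dy = 225/2.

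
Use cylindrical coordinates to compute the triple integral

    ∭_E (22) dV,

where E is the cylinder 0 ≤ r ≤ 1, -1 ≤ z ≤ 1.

In cylindrical coordinates, x = r cos(θ), y = r sin(θ), z = z, and dV = r dr dθ dz.

The integrand becomes 22, so

    ∭_E (22) dV = ∫_{0}^{2π} ∫_{0}^{1} ∫_{-1}^{1} (22) · r dz dr dθ.

Inner (z): 44r.
Middle (r from 0 to 1): 22.
Outer (θ): 44π.

Therefore the triple integral equals 44π.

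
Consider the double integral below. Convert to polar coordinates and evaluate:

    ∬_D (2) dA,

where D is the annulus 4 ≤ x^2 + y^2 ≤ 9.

The region D is 2 ≤ r ≤ 3, 0 ≤ θ ≤ 2π in polar coordinates, where x = r cos(θ), y = r sin(θ), and dA = r dr dθ.

Under the substitution, the integrand becomes 2, so

    ∬_D (2) dA = ∫_{0}^{2π} ∫_{2}^{3} (2) · r dr dθ.

Inner integral (in r): ∫_{2}^{3} (2) · r dr = 5.

Outer integral (in θ): ∫_{0}^{2π} (5) dθ = 10π.

Therefore ∬_D (2) dA = 10π.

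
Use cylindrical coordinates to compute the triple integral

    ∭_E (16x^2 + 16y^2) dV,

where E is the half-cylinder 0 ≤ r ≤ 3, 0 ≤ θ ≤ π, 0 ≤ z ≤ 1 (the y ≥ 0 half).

In cylindrical coordinates, x = r cos(θ), y = r sin(θ), z = z, and dV = r dr dθ dz.

The integrand becomes 16r^2, so

    ∭_E (16x^2 + 16y^2) dV = ∫_{0}^{π} ∫_{0}^{3} ∫_{0}^{1} (16r^2) · r dz dr dθ.

Inner (z): 16r^3.
Middle (r from 0 to 3): 324.
Outer (θ): 324π.

Therefore the triple integral equals 324π.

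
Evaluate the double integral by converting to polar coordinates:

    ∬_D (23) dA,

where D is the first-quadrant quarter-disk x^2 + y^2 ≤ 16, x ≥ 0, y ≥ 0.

The region D is 0 ≤ r ≤ 4, 0 ≤ θ ≤ π/2 in polar coordinates, where x = r cos(θ), y = r sin(θ), and dA = r dr dθ.

Under the substitution, the integrand becomes 23, so

    ∬_D (23) dA = ∫_{0}^{π/2} ∫_{0}^{4} (23) · r dr dθ.

Inner integral (in r): ∫_{0}^{4} (23) · r dr = 184.

Outer integral (in θ): ∫_{0}^{π/2} (184) dθ = 92π.

Therefore ∬_D (23) dA = 92π.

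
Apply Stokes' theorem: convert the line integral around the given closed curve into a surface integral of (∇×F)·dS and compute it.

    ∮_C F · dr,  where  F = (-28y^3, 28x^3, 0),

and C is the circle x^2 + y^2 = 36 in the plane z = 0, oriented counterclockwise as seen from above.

Let S be the flat disk x^2 + y^2 ≤ 36 in the plane z = 0, with upward unit normal n̂ = ẑ. By Stokes' theorem,

    ∮_C F · dr = ∬_S (∇ × F) · n̂ dS = ∬_D (curl F)_z dA,

where D is the disk x^2 + y^2 ≤ 36.

Compute the curl of F = (-28y^3, 28x^3, 0):
    (∇ × F)_x = ∂F_z/∂y - ∂F_y/∂z = 0,
    (∇ × F)_y = ∂F_x/∂z - ∂F_z/∂x = 0,
    (∇ × F)_z = ∂F_y/∂x - ∂F_x/∂y = 84x^2 + 84y^2.

On z = 0, (curl F)_z = 84x^2 + 84y^2.

Convert to polar (x = r cos θ, y = r sin θ, dA = r dr dθ); the integrand becomes 84r^2, so

    ∬_D (curl F)_z dA = ∫_0^{2π} ∫_0^{6} (84r^2) · r dr dθ.

Inner (r from 0 to 6): 27216.
Outer (θ from 0 to 2π): 54432π.

Therefore ∮_C F · dr = 54432π.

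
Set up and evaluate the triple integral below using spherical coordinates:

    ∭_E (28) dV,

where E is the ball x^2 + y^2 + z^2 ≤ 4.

In spherical coordinates, x = ρ sin(φ) cos(θ), y = ρ sin(φ) sin(θ), z = ρ cos(φ), and dV = ρ^2 sin(φ) dρ dφ dθ.

The integrand becomes 28, so

    ∭_E (28) dV = ∫_{0}^{2π} ∫_{0}^{π} ∫_{0}^{2} (28) · ρ^2 sin(φ) dρ dφ dθ.

Inner (ρ): 224sin(φ)/3.
Middle (φ): 448/3.
Outer (θ): 896π/3.

Therefore the triple integral equals 896π/3.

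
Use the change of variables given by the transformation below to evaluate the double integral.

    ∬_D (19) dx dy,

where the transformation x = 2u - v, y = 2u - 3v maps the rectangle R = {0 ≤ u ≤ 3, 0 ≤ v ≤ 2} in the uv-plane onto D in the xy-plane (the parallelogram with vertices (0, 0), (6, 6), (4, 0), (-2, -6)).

Compute the Jacobian determinant of (x, y) with respect to (u, v):

    ∂(x,y)/∂(u,v) = | 2  -1 | = (2)(-3) - (-1)(2) = -4.
                   | 2  -3 |

Its absolute value is |J| = 4 (the area scaling factor).

Substituting x = 2u - v, y = 2u - 3v into the integrand,

    19 → 19,

so the integral becomes

    ∬_R (19) · |J| du dv = ∫_0^3 ∫_0^2 (76) dv du.

Inner (v): 152.
Outer (u): 456.

Therefore ∬_D (19) dx dy = 456.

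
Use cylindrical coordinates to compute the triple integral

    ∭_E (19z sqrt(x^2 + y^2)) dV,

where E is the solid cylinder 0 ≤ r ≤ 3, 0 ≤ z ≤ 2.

In cylindrical coordinates, x = r cos(θ), y = r sin(θ), z = z, and dV = r dr dθ dz.

The integrand becomes 19r z, so

    ∭_E (19z sqrt(x^2 + y^2)) dV = ∫_{0}^{2π} ∫_{0}^{3} ∫_{0}^{2} (19r z) · r dz dr dθ.

Inner (z): 38r^2.
Middle (r from 0 to 3): 342.
Outer (θ): 684π.

Therefore the triple integral equals 684π.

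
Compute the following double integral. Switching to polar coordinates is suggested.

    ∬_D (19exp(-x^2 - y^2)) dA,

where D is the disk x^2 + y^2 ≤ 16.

The region D is 0 ≤ r ≤ 4, 0 ≤ θ ≤ 2π in polar coordinates, where x = r cos(θ), y = r sin(θ), and dA = r dr dθ.

Under the substitution, the integrand becomes 19exp(-r^2), so

    ∬_D (19exp(-x^2 - y^2)) dA = ∫_{0}^{2π} ∫_{0}^{4} (19exp(-r^2)) · r dr dθ.

Inner integral (in r): ∫_{0}^{4} (19exp(-r^2)) · r dr = 19/2 - 19exp(-16)/2.

Outer integral (in θ): ∫_{0}^{2π} (19/2 - 19exp(-16)/2) dθ = -19π exp(-16) + 19π.

Therefore ∬_D (19exp(-x^2 - y^2)) dA = -19π exp(-16) + 19π.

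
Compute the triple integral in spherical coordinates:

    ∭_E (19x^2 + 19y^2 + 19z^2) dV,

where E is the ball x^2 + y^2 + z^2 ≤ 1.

In spherical coordinates, x = ρ sin(φ) cos(θ), y = ρ sin(φ) sin(θ), z = ρ cos(φ), and dV = ρ^2 sin(φ) dρ dφ dθ.

The integrand becomes 19ρ^2, so

    ∭_E (19x^2 + 19y^2 + 19z^2) dV = ∫_{0}^{2π} ∫_{0}^{π} ∫_{0}^{1} (19ρ^2) · ρ^2 sin(φ) dρ dφ dθ.

Inner (ρ): 19sin(φ)/5.
Middle (φ): 38/5.
Outer (θ): 76π/5.

Therefore the triple integral equals 76π/5.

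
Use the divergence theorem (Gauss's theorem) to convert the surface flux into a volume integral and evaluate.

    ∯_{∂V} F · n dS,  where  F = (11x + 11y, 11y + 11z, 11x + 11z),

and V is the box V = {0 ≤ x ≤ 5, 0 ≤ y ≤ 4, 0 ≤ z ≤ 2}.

By the divergence theorem,

    ∯_{∂V} F · n dS = ∭_V (∇ · F) dV.

Compute the divergence:
    ∇ · F = ∂F_x/∂x + ∂F_y/∂y + ∂F_z/∂z = 11 + 11 + 11 = 33.

V is a rectangular box, so dV = dx dy dz with 0 ≤ x ≤ 5, 0 ≤ y ≤ 4, 0 ≤ z ≤ 2.

Integrate (33) over V as an iterated integral:

    ∭_V (∇·F) dV = ∫_0^{5} ∫_0^{4} ∫_0^{2} (33) dz dy dx.

Inner (z from 0 to 2): 66.
Middle (y from 0 to 4): 264.
Outer (x from 0 to 5): 1320.

Therefore ∯_{∂V} F · n dS = 1320.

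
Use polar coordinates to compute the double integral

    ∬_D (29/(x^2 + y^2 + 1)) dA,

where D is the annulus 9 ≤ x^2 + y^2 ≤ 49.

The region D is 3 ≤ r ≤ 7, 0 ≤ θ ≤ 2π in polar coordinates, where x = r cos(θ), y = r sin(θ), and dA = r dr dθ.

Under the substitution, the integrand becomes 29/(r^2 + 1), so

    ∬_D (29/(x^2 + y^2 + 1)) dA = ∫_{0}^{2π} ∫_{3}^{7} (29/(r^2 + 1)) · r dr dθ.

Inner integral (in r): ∫_{3}^{7} (29/(r^2 + 1)) · r dr = 29log(5)/2.

Outer integral (in θ): ∫_{0}^{2π} (29log(5)/2) dθ = 29π log(5).

Therefore ∬_D (29/(x^2 + y^2 + 1)) dA = 29π log(5).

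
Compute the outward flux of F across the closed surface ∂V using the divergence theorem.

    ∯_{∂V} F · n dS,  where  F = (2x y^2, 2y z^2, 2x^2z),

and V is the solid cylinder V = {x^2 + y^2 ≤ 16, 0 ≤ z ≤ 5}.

By the divergence theorem,

    ∯_{∂V} F · n dS = ∭_V (∇ · F) dV.

Compute the divergence:
    ∇ · F = ∂F_x/∂x + ∂F_y/∂y + ∂F_z/∂z = 2y^2 + 2z^2 + 2x^2 = 2x^2 + 2y^2 + 2z^2.

In cylindrical coordinates, x = r cos(θ), y = r sin(θ), z = z, dV = r dr dθ dz, with 0 ≤ r ≤ 4, 0 ≤ θ ≤ 2π, 0 ≤ z ≤ 5.

The integrand, after substitution and multiplying by the volume element, becomes (2r^2 + 2z^2) · r, so

    ∭_V (∇·F) dV = ∫_0^{2π} ∫_0^{4} ∫_0^{5} (2r^2 + 2z^2) · r dz dr dθ.

Inner (z from 0 to 5): 10r (r^2 + 25/3).
Middle (r from 0 to 4): 3920/3.
Outer (θ from 0 to 2π): 7840π/3.

Therefore ∯_{∂V} F · n dS = 7840π/3.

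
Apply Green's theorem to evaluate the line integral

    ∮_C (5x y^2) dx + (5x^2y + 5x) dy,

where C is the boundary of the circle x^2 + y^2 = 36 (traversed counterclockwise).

Green's theorem converts the closed line integral into a double integral over the enclosed region D:

    ∮_C P dx + Q dy = ∬_D (∂Q/∂x - ∂P/∂y) dA.

Here P = 5x y^2, Q = 5x^2y + 5x, so

    ∂Q/∂x = 10x y + 5,    ∂P/∂y = 10x y,
    ∂Q/∂x - ∂P/∂y = 5.

D is the region x^2 + y^2 ≤ 36. Evaluating the double integral:

In polar coordinates (x = r cos θ, y = r sin θ, dA = r dr dθ) the integrand becomes 5, so

    ∬_D (5) dA = ∫_0^{2π} ∫_0^{6} (5) · r dr dθ.

Inner (r from 0 to 6): 90.
Outer (θ from 0 to 2π): 180π.

Therefore ∮_C P dx + Q dy = 180π.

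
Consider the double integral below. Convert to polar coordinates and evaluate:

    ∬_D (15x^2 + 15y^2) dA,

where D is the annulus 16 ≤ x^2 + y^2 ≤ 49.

The region D is 4 ≤ r ≤ 7, 0 ≤ θ ≤ 2π in polar coordinates, where x = r cos(θ), y = r sin(θ), and dA = r dr dθ.

Under the substitution, the integrand becomes 15r^2, so

    ∬_D (15x^2 + 15y^2) dA = ∫_{0}^{2π} ∫_{4}^{7} (15r^2) · r dr dθ.

Inner integral (in r): ∫_{4}^{7} (15r^2) · r dr = 32175/4.

Outer integral (in θ): ∫_{0}^{2π} (32175/4) dθ = 32175π/2.

Therefore ∬_D (15x^2 + 15y^2) dA = 32175π/2.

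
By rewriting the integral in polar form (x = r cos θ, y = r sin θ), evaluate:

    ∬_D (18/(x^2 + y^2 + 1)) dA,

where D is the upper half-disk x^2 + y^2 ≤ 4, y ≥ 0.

The region D is 0 ≤ r ≤ 2, 0 ≤ θ ≤ π in polar coordinates, where x = r cos(θ), y = r sin(θ), and dA = r dr dθ.

Under the substitution, the integrand becomes 18/(r^2 + 1), so

    ∬_D (18/(x^2 + y^2 + 1)) dA = ∫_{0}^{π} ∫_{0}^{2} (18/(r^2 + 1)) · r dr dθ.

Inner integral (in r): ∫_{0}^{2} (18/(r^2 + 1)) · r dr = log(1953125).

Outer integral (in θ): ∫_{0}^{π} (log(1953125)) dθ = log(1953125^π).

Therefore ∬_D (18/(x^2 + y^2 + 1)) dA = log(1953125^π).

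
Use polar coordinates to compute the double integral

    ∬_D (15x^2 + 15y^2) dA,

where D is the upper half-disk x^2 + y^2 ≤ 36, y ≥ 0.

The region D is 0 ≤ r ≤ 6, 0 ≤ θ ≤ π in polar coordinates, where x = r cos(θ), y = r sin(θ), and dA = r dr dθ.

Under the substitution, the integrand becomes 15r^2, so

    ∬_D (15x^2 + 15y^2) dA = ∫_{0}^{π} ∫_{0}^{6} (15r^2) · r dr dθ.

Inner integral (in r): ∫_{0}^{6} (15r^2) · r dr = 4860.

Outer integral (in θ): ∫_{0}^{π} (4860) dθ = 4860π.

Therefore ∬_D (15x^2 + 15y^2) dA = 4860π.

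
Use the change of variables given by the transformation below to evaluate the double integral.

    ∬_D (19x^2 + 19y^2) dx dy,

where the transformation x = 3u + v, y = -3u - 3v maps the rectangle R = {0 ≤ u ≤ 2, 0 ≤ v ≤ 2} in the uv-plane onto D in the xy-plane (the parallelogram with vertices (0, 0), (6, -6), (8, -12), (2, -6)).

Compute the Jacobian determinant of (x, y) with respect to (u, v):

    ∂(x,y)/∂(u,v) = | 3  1 | = (3)(-3) - (1)(-3) = -6.
                   | -3  -3 |

Its absolute value is |J| = 6 (the area scaling factor).

Substituting x = 3u + v, y = -3u - 3v into the integrand,

    19x^2 + 19y^2 → 342u^2 + 456u v + 190v^2,

so the integral becomes

    ∬_R (342u^2 + 456u v + 190v^2) · |J| du dv = ∫_0^2 ∫_0^2 (2052u^2 + 2736u v + 1140v^2) dv du.

Inner (v): 4104u^2 + 5472u + 3040.
Outer (u): 27968.

Therefore ∬_D (19x^2 + 19y^2) dx dy = 27968.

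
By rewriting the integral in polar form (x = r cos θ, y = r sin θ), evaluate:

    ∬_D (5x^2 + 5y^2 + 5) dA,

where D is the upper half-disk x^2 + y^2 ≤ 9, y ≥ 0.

The region D is 0 ≤ r ≤ 3, 0 ≤ θ ≤ π in polar coordinates, where x = r cos(θ), y = r sin(θ), and dA = r dr dθ.

Under the substitution, the integrand becomes 5r^2 + 5, so

    ∬_D (5x^2 + 5y^2 + 5) dA = ∫_{0}^{π} ∫_{0}^{3} (5r^2 + 5) · r dr dθ.

Inner integral (in r): ∫_{0}^{3} (5r^2 + 5) · r dr = 495/4.

Outer integral (in θ): ∫_{0}^{π} (495/4) dθ = 495π/4.

Therefore ∬_D (5x^2 + 5y^2 + 5) dA = 495π/4.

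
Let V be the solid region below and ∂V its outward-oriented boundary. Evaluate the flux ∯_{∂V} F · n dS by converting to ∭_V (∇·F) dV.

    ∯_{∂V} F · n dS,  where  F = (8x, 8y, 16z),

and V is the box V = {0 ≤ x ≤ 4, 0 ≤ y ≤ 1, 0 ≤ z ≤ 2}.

By the divergence theorem,

    ∯_{∂V} F · n dS = ∭_V (∇ · F) dV.

Compute the divergence:
    ∇ · F = ∂F_x/∂x + ∂F_y/∂y + ∂F_z/∂z = 8 + 8 + 16 = 32.

V is a rectangular box, so dV = dx dy dz with 0 ≤ x ≤ 4, 0 ≤ y ≤ 1, 0 ≤ z ≤ 2.

Integrate (32) over V as an iterated integral:

    ∭_V (∇·F) dV = ∫_0^{4} ∫_0^{1} ∫_0^{2} (32) dz dy dx.

Inner (z from 0 to 2): 64.
Middle (y from 0 to 1): 64.
Outer (x from 0 to 4): 256.

Therefore ∯_{∂V} F · n dS = 256.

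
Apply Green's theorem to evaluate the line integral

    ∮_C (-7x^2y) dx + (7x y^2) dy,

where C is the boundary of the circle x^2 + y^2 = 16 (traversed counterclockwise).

Green's theorem converts the closed line integral into a double integral over the enclosed region D:

    ∮_C P dx + Q dy = ∬_D (∂Q/∂x - ∂P/∂y) dA.

Here P = -7x^2y, Q = 7x y^2, so

    ∂Q/∂x = 7y^2,    ∂P/∂y = -7x^2,
    ∂Q/∂x - ∂P/∂y = 7x^2 + 7y^2.

D is the region x^2 + y^2 ≤ 16. Evaluating the double integral:

In polar coordinates (x = r cos θ, y = r sin θ, dA = r dr dθ) the integrand becomes 7r^2, so

    ∬_D (7x^2 + 7y^2) dA = ∫_0^{2π} ∫_0^{4} (7r^2) · r dr dθ.

Inner (r from 0 to 4): 448.
Outer (θ from 0 to 2π): 896π.

Therefore ∮_C P dx + Q dy = 896π.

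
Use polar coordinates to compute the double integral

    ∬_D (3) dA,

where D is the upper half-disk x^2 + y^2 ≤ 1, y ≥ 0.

The region D is 0 ≤ r ≤ 1, 0 ≤ θ ≤ π in polar coordinates, where x = r cos(θ), y = r sin(θ), and dA = r dr dθ.

Under the substitution, the integrand becomes 3, so

    ∬_D (3) dA = ∫_{0}^{π} ∫_{0}^{1} (3) · r dr dθ.

Inner integral (in r): ∫_{0}^{1} (3) · r dr = 3/2.

Outer integral (in θ): ∫_{0}^{π} (3/2) dθ = 3π/2.

Therefore ∬_D (3) dA = 3π/2.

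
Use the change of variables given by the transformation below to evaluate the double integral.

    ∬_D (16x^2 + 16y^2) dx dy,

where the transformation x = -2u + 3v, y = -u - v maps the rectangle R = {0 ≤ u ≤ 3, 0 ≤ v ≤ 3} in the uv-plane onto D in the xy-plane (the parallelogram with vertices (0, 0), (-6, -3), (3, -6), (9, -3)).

Compute the Jacobian determinant of (x, y) with respect to (u, v):

    ∂(x,y)/∂(u,v) = | -2  3 | = (-2)(-1) - (3)(-1) = 5.
                   | -1  -1 |

Its absolute value is |J| = 5 (the area scaling factor).

Substituting x = -2u + 3v, y = -u - v into the integrand,

    16x^2 + 16y^2 → 80u^2 - 160u v + 160v^2,

so the integral becomes

    ∬_R (80u^2 - 160u v + 160v^2) · |J| du dv = ∫_0^3 ∫_0^3 (400u^2 - 800u v + 800v^2) dv du.

Inner (v): 1200u^2 - 3600u + 7200.
Outer (u): 16200.

Therefore ∬_D (16x^2 + 16y^2) dx dy = 16200.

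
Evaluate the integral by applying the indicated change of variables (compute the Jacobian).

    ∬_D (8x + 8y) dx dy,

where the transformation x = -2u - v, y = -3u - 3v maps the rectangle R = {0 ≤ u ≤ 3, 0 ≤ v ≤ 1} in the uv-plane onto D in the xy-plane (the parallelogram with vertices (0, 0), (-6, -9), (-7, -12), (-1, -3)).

Compute the Jacobian determinant of (x, y) with respect to (u, v):

    ∂(x,y)/∂(u,v) = | -2  -1 | = (-2)(-3) - (-1)(-3) = 3.
                   | -3  -3 |

Its absolute value is |J| = 3 (the area scaling factor).

Substituting x = -2u - v, y = -3u - 3v into the integrand,

    8x + 8y → -40u - 32v,

so the integral becomes

    ∬_R (-40u - 32v) · |J| du dv = ∫_0^3 ∫_0^1 (-120u - 96v) dv du.

Inner (v): -120u - 48.
Outer (u): -684.

Therefore ∬_D (8x + 8y) dx dy = -684.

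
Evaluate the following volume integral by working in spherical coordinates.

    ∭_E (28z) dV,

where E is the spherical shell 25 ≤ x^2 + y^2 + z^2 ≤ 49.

In spherical coordinates, x = ρ sin(φ) cos(θ), y = ρ sin(φ) sin(θ), z = ρ cos(φ), and dV = ρ^2 sin(φ) dρ dφ dθ.

The integrand becomes 28ρ cos(φ), so

    ∭_E (28z) dV = ∫_{0}^{2π} ∫_{0}^{π} ∫_{5}^{7} (28ρ cos(φ)) · ρ^2 sin(φ) dρ dφ dθ.

Inner (ρ): 6216sin(2φ).
Middle (φ): 0.
Outer (θ): 0.

Therefore the triple integral equals 0.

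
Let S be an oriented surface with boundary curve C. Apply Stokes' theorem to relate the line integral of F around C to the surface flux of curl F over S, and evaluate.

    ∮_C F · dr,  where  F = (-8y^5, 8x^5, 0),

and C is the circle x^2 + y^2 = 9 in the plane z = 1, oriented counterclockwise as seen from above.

Let S be the flat disk x^2 + y^2 ≤ 9 in the plane z = 1, with upward unit normal n̂ = ẑ. By Stokes' theorem,

    ∮_C F · dr = ∬_S (∇ × F) · n̂ dS = ∬_D (curl F)_z dA,

where D is the disk x^2 + y^2 ≤ 9.

Compute the curl of F = (-8y^5, 8x^5, 0):
    (∇ × F)_x = ∂F_z/∂y - ∂F_y/∂z = 0,
    (∇ × F)_y = ∂F_x/∂z - ∂F_z/∂x = 0,
    (∇ × F)_z = ∂F_y/∂x - ∂F_x/∂y = 40x^4 + 40y^4.

On z = 1, (curl F)_z = 40x^4 + 40y^4.

Convert to polar (x = r cos θ, y = r sin θ, dA = r dr dθ); the integrand becomes 40r^4(sin(θ)^4 + cos(θ)^4), so

    ∬_D (curl F)_z dA = ∫_0^{2π} ∫_0^{3} (40r^4(sin(θ)^4 + cos(θ)^4)) · r dr dθ.

Inner (r from 0 to 3): 4860sin(θ)^4 + 4860cos(θ)^4.
Outer (θ from 0 to 2π): 7290π.

Therefore ∮_C F · dr = 7290π.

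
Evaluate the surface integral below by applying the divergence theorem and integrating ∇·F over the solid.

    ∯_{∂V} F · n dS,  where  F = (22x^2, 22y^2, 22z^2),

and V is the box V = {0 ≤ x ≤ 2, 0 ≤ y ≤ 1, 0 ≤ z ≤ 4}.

By the divergence theorem,

    ∯_{∂V} F · n dS = ∭_V (∇ · F) dV.

Compute the divergence:
    ∇ · F = ∂F_x/∂x + ∂F_y/∂y + ∂F_z/∂z = 44x + 44y + 44z.

V is a rectangular box, so dV = dx dy dz with 0 ≤ x ≤ 2, 0 ≤ y ≤ 1, 0 ≤ z ≤ 4.

Integrate (44x + 44y + 44z) over V as an iterated integral:

    ∭_V (∇·F) dV = ∫_0^{2} ∫_0^{1} ∫_0^{4} (44x + 44y + 44z) dz dy dx.

Inner (z from 0 to 4): 176x + 176y + 352.
Middle (y from 0 to 1): 176x + 440.
Outer (x from 0 to 2): 1232.

Therefore ∯_{∂V} F · n dS = 1232.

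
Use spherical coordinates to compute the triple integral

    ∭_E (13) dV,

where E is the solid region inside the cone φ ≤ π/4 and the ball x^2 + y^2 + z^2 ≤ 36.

In spherical coordinates, x = ρ sin(φ) cos(θ), y = ρ sin(φ) sin(θ), z = ρ cos(φ), and dV = ρ^2 sin(φ) dρ dφ dθ.

The integrand becomes 13, so

    ∭_E (13) dV = ∫_{0}^{2π} ∫_{0}^{π/4} ∫_{0}^{6} (13) · ρ^2 sin(φ) dρ dφ dθ.

Inner (ρ): 936sin(φ).
Middle (φ): 936 - 468sqrt(2).
Outer (θ): 936π (2 - sqrt(2)).

Therefore the triple integral equals 936π (2 - sqrt(2)).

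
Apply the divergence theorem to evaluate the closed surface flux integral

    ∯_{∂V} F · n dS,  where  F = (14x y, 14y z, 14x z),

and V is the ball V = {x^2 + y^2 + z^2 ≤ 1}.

By the divergence theorem,

    ∯_{∂V} F · n dS = ∭_V (∇ · F) dV.

Compute the divergence:
    ∇ · F = ∂F_x/∂x + ∂F_y/∂y + ∂F_z/∂z = 14y + 14z + 14x = 14x + 14y + 14z.

In spherical coordinates, x = ρ sin(φ) cos(θ), y = ρ sin(φ) sin(θ), z = ρ cos(φ), dV = ρ^2 sin(φ) dρ dφ dθ, with 0 ≤ ρ ≤ 1, 0 ≤ φ ≤ π, 0 ≤ θ ≤ 2π.

The integrand, after substitution and multiplying by the volume element, becomes (14ρ (sqrt(2)sin(φ)sin(θ + π/4) + cos(φ))) · ρ^2 sin(φ), so

    ∭_V (∇·F) dV = ∫_0^{2π} ∫_0^{π} ∫_0^{1} (14ρ (sqrt(2)sin(φ)sin(θ + π/4) + cos(φ))) · ρ^2 sin(φ) dρ dφ dθ.

Inner (ρ from 0 to 1): 7(sqrt(2)sin(φ)sin(θ + π/4) + cos(φ))sin(φ)/2.
Middle (φ from 0 to π): 7sqrt(2)π sin(θ + π/4)/4.
Outer (θ from 0 to 2π): 0.

Therefore ∯_{∂V} F · n dS = 0.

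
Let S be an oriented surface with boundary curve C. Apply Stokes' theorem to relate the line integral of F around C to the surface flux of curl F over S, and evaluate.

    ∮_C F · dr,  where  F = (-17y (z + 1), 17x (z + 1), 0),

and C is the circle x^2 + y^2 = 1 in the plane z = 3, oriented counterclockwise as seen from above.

Let S be the flat disk x^2 + y^2 ≤ 1 in the plane z = 3, with upward unit normal n̂ = ẑ. By Stokes' theorem,

    ∮_C F · dr = ∬_S (∇ × F) · n̂ dS = ∬_D (curl F)_z dA,

where D is the disk x^2 + y^2 ≤ 1.

Compute the curl of F = (-17y (z + 1), 17x (z + 1), 0):
    (∇ × F)_x = ∂F_z/∂y - ∂F_y/∂z = -17x,
    (∇ × F)_y = ∂F_x/∂z - ∂F_z/∂x = -17y,
    (∇ × F)_z = ∂F_y/∂x - ∂F_x/∂y = 34z + 34.

On z = 3, (curl F)_z = 136.

Convert to polar (x = r cos θ, y = r sin θ, dA = r dr dθ); the integrand becomes 136, so

    ∬_D (curl F)_z dA = ∫_0^{2π} ∫_0^{1} (136) · r dr dθ.

Inner (r from 0 to 1): 68.
Outer (θ from 0 to 2π): 136π.

Therefore ∮_C F · dr = 136π.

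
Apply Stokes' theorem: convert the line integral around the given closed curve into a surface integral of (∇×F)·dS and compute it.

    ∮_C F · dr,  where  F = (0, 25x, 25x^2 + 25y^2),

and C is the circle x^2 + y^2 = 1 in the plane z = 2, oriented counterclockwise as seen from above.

Let S be the flat disk x^2 + y^2 ≤ 1 in the plane z = 2, with upward unit normal n̂ = ẑ. By Stokes' theorem,

    ∮_C F · dr = ∬_S (∇ × F) · n̂ dS = ∬_D (curl F)_z dA,

where D is the disk x^2 + y^2 ≤ 1.

Compute the curl of F = (0, 25x, 25x^2 + 25y^2):
    (∇ × F)_x = ∂F_z/∂y - ∂F_y/∂z = 50y,
    (∇ × F)_y = ∂F_x/∂z - ∂F_z/∂x = -50x,
    (∇ × F)_z = ∂F_y/∂x - ∂F_x/∂y = 25.

On z = 2, (curl F)_z = 25.

Convert to polar (x = r cos θ, y = r sin θ, dA = r dr dθ); the integrand becomes 25, so

    ∬_D (curl F)_z dA = ∫_0^{2π} ∫_0^{1} (25) · r dr dθ.

Inner (r from 0 to 1): 25/2.
Outer (θ from 0 to 2π): 25π.

Therefore ∮_C F · dr = 25π.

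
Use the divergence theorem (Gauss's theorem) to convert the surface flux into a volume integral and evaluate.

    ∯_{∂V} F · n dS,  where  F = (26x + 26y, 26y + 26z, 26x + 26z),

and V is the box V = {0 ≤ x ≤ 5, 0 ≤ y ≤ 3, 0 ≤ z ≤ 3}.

By the divergence theorem,

    ∯_{∂V} F · n dS = ∭_V (∇ · F) dV.

Compute the divergence:
    ∇ · F = ∂F_x/∂x + ∂F_y/∂y + ∂F_z/∂z = 26 + 26 + 26 = 78.

V is a rectangular box, so dV = dx dy dz with 0 ≤ x ≤ 5, 0 ≤ y ≤ 3, 0 ≤ z ≤ 3.

Integrate (78) over V as an iterated integral:

    ∭_V (∇·F) dV = ∫_0^{5} ∫_0^{3} ∫_0^{3} (78) dz dy dx.

Inner (z from 0 to 3): 234.
Middle (y from 0 to 3): 702.
Outer (x from 0 to 5): 3510.

Therefore ∯_{∂V} F · n dS = 3510.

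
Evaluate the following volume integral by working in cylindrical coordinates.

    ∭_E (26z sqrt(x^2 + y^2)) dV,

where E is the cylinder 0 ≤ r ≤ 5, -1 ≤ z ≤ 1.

In cylindrical coordinates, x = r cos(θ), y = r sin(θ), z = z, and dV = r dr dθ dz.

The integrand becomes 26r z, so

    ∭_E (26z sqrt(x^2 + y^2)) dV = ∫_{0}^{2π} ∫_{0}^{5} ∫_{-1}^{1} (26r z) · r dz dr dθ.

Inner (z): 0.
Middle (r from 0 to 5): 0.
Outer (θ): 0.

Therefore the triple integral equals 0.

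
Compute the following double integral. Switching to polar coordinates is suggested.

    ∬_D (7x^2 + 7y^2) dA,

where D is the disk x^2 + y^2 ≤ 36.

The region D is 0 ≤ r ≤ 6, 0 ≤ θ ≤ 2π in polar coordinates, where x = r cos(θ), y = r sin(θ), and dA = r dr dθ.

Under the substitution, the integrand becomes 7r^2, so

    ∬_D (7x^2 + 7y^2) dA = ∫_{0}^{2π} ∫_{0}^{6} (7r^2) · r dr dθ.

Inner integral (in r): ∫_{0}^{6} (7r^2) · r dr = 2268.

Outer integral (in θ): ∫_{0}^{2π} (2268) dθ = 4536π.

Therefore ∬_D (7x^2 + 7y^2) dA = 4536π.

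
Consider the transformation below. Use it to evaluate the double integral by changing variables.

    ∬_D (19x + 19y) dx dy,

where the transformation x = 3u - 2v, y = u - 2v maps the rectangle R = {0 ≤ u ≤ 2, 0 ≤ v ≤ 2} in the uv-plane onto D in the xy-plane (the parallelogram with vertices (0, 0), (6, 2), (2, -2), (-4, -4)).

Compute the Jacobian determinant of (x, y) with respect to (u, v):

    ∂(x,y)/∂(u,v) = | 3  -2 | = (3)(-2) - (-2)(1) = -4.
                   | 1  -2 |

Its absolute value is |J| = 4 (the area scaling factor).

Substituting x = 3u - 2v, y = u - 2v into the integrand,

    19x + 19y → 76u - 76v,

so the integral becomes

    ∬_R (76u - 76v) · |J| du dv = ∫_0^2 ∫_0^2 (304u - 304v) dv du.

Inner (v): 608u - 608.
Outer (u): 0.

Therefore ∬_D (19x + 19y) dx dy = 0.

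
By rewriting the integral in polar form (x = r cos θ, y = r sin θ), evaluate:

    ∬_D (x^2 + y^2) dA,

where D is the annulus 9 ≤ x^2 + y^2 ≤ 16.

The region D is 3 ≤ r ≤ 4, 0 ≤ θ ≤ 2π in polar coordinates, where x = r cos(θ), y = r sin(θ), and dA = r dr dθ.

Under the substitution, the integrand becomes r^2, so

    ∬_D (x^2 + y^2) dA = ∫_{0}^{2π} ∫_{3}^{4} (r^2) · r dr dθ.

Inner integral (in r): ∫_{3}^{4} (r^2) · r dr = 175/4.

Outer integral (in θ): ∫_{0}^{2π} (175/4) dθ = 175π/2.

Therefore ∬_D (x^2 + y^2) dA = 175π/2.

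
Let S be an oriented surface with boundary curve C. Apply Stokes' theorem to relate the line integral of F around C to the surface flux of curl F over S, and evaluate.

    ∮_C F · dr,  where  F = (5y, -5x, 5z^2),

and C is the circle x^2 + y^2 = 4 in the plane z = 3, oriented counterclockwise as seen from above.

Let S be the flat disk x^2 + y^2 ≤ 4 in the plane z = 3, with upward unit normal n̂ = ẑ. By Stokes' theorem,

    ∮_C F · dr = ∬_S (∇ × F) · n̂ dS = ∬_D (curl F)_z dA,

where D is the disk x^2 + y^2 ≤ 4.

Compute the curl of F = (5y, -5x, 5z^2):
    (∇ × F)_x = ∂F_z/∂y - ∂F_y/∂z = 0,
    (∇ × F)_y = ∂F_x/∂z - ∂F_z/∂x = 0,
    (∇ × F)_z = ∂F_y/∂x - ∂F_x/∂y = -10.

On z = 3, (curl F)_z = -10.

Convert to polar (x = r cos θ, y = r sin θ, dA = r dr dθ); the integrand becomes -10, so

    ∬_D (curl F)_z dA = ∫_0^{2π} ∫_0^{2} (-10) · r dr dθ.

Inner (r from 0 to 2): -20.
Outer (θ from 0 to 2π): -40π.

Therefore ∮_C F · dr = -40π.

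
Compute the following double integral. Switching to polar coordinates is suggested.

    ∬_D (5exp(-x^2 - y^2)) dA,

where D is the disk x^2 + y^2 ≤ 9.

The region D is 0 ≤ r ≤ 3, 0 ≤ θ ≤ 2π in polar coordinates, where x = r cos(θ), y = r sin(θ), and dA = r dr dθ.

Under the substitution, the integrand becomes 5exp(-r^2), so

    ∬_D (5exp(-x^2 - y^2)) dA = ∫_{0}^{2π} ∫_{0}^{3} (5exp(-r^2)) · r dr dθ.

Inner integral (in r): ∫_{0}^{3} (5exp(-r^2)) · r dr = 5/2 - 5exp(-9)/2.

Outer integral (in θ): ∫_{0}^{2π} (5/2 - 5exp(-9)/2) dθ = -5π exp(-9) + 5π.

Therefore ∬_D (5exp(-x^2 - y^2)) dA = -5π exp(-9) + 5π.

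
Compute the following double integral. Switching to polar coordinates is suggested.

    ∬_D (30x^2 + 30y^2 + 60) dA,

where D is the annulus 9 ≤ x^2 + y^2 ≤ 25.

The region D is 3 ≤ r ≤ 5, 0 ≤ θ ≤ 2π in polar coordinates, where x = r cos(θ), y = r sin(θ), and dA = r dr dθ.

Under the substitution, the integrand becomes 30r^2 + 60, so

    ∬_D (30x^2 + 30y^2 + 60) dA = ∫_{0}^{2π} ∫_{3}^{5} (30r^2 + 60) · r dr dθ.

Inner integral (in r): ∫_{3}^{5} (30r^2 + 60) · r dr = 4560.

Outer integral (in θ): ∫_{0}^{2π} (4560) dθ = 9120π.

Therefore ∬_D (30x^2 + 30y^2 + 60) dA = 9120π.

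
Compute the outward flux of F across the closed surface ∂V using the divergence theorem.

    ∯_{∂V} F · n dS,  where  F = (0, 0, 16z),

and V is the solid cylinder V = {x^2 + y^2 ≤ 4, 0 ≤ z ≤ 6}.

By the divergence theorem,

    ∯_{∂V} F · n dS = ∭_V (∇ · F) dV.

Compute the divergence:
    ∇ · F = ∂F_x/∂x + ∂F_y/∂y + ∂F_z/∂z = 0 + 0 + 16 = 16.

In cylindrical coordinates, x = r cos(θ), y = r sin(θ), z = z, dV = r dr dθ dz, with 0 ≤ r ≤ 2, 0 ≤ θ ≤ 2π, 0 ≤ z ≤ 6.

The integrand, after substitution and multiplying by the volume element, becomes (16) · r, so

    ∭_V (∇·F) dV = ∫_0^{2π} ∫_0^{2} ∫_0^{6} (16) · r dz dr dθ.

Inner (z from 0 to 6): 96r.
Middle (r from 0 to 2): 192.
Outer (θ from 0 to 2π): 384π.

Therefore ∯_{∂V} F · n dS = 384π.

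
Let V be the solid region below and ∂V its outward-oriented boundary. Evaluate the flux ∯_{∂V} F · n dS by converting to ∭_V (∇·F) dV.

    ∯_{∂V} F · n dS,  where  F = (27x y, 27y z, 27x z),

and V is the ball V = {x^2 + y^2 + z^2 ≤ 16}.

By the divergence theorem,

    ∯_{∂V} F · n dS = ∭_V (∇ · F) dV.

Compute the divergence:
    ∇ · F = ∂F_x/∂x + ∂F_y/∂y + ∂F_z/∂z = 27y + 27z + 27x = 27x + 27y + 27z.

In spherical coordinates, x = ρ sin(φ) cos(θ), y = ρ sin(φ) sin(θ), z = ρ cos(φ), dV = ρ^2 sin(φ) dρ dφ dθ, with 0 ≤ ρ ≤ 4, 0 ≤ φ ≤ π, 0 ≤ θ ≤ 2π.

The integrand, after substitution and multiplying by the volume element, becomes (27ρ (sqrt(2)sin(φ)sin(θ + π/4) + cos(φ))) · ρ^2 sin(φ), so

    ∭_V (∇·F) dV = ∫_0^{2π} ∫_0^{π} ∫_0^{4} (27ρ (sqrt(2)sin(φ)sin(θ + π/4) + cos(φ))) · ρ^2 sin(φ) dρ dφ dθ.

Inner (ρ from 0 to 4): 1728(sqrt(2)sin(φ)sin(θ + π/4) + cos(φ))sin(φ).
Middle (φ from 0 to π): 864sqrt(2)π sin(θ + π/4).
Outer (θ from 0 to 2π): 0.

Therefore ∯_{∂V} F · n dS = 0.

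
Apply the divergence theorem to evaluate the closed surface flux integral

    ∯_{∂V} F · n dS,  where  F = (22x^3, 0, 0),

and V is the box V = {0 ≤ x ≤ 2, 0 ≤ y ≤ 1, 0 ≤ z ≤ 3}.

By the divergence theorem,

    ∯_{∂V} F · n dS = ∭_V (∇ · F) dV.

Compute the divergence:
    ∇ · F = ∂F_x/∂x + ∂F_y/∂y + ∂F_z/∂z = 66x^2 + 0 + 0 = 66x^2.

V is a rectangular box, so dV = dx dy dz with 0 ≤ x ≤ 2, 0 ≤ y ≤ 1, 0 ≤ z ≤ 3.

Integrate (66x^2) over V as an iterated integral:

    ∭_V (∇·F) dV = ∫_0^{2} ∫_0^{1} ∫_0^{3} (66x^2) dz dy dx.

Inner (z from 0 to 3): 198x^2.
Middle (y from 0 to 1): 198x^2.
Outer (x from 0 to 2): 528.

Therefore ∯_{∂V} F · n dS = 528.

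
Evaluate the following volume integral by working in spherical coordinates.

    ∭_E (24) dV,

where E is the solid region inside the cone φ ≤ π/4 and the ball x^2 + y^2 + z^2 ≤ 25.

In spherical coordinates, x = ρ sin(φ) cos(θ), y = ρ sin(φ) sin(θ), z = ρ cos(φ), and dV = ρ^2 sin(φ) dρ dφ dθ.

The integrand becomes 24, so

    ∭_E (24) dV = ∫_{0}^{2π} ∫_{0}^{π/4} ∫_{0}^{5} (24) · ρ^2 sin(φ) dρ dφ dθ.

Inner (ρ): 1000sin(φ).
Middle (φ): 1000 - 500sqrt(2).
Outer (θ): 1000π (2 - sqrt(2)).

Therefore the triple integral equals 1000π (2 - sqrt(2)).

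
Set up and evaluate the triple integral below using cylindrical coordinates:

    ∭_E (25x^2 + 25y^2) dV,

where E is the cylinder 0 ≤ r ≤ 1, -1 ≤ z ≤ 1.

In cylindrical coordinates, x = r cos(θ), y = r sin(θ), z = z, and dV = r dr dθ dz.

The integrand becomes 25r^2, so

    ∭_E (25x^2 + 25y^2) dV = ∫_{0}^{2π} ∫_{0}^{1} ∫_{-1}^{1} (25r^2) · r dz dr dθ.

Inner (z): 50r^3.
Middle (r from 0 to 1): 25/2.
Outer (θ): 25π.

Therefore the triple integral equals 25π.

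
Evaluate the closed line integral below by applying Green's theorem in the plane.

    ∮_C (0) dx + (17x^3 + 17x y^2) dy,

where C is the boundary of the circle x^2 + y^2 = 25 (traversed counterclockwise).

Green's theorem converts the closed line integral into a double integral over the enclosed region D:

    ∮_C P dx + Q dy = ∬_D (∂Q/∂x - ∂P/∂y) dA.

Here P = 0, Q = 17x^3 + 17x y^2, so

    ∂Q/∂x = 51x^2 + 17y^2,    ∂P/∂y = 0,
    ∂Q/∂x - ∂P/∂y = 51x^2 + 17y^2.

D is the region x^2 + y^2 ≤ 25. Evaluating the double integral:

In polar coordinates (x = r cos θ, y = r sin θ, dA = r dr dθ) the integrand becomes 17r^2(cos(2θ) + 2), so

    ∬_D (51x^2 + 17y^2) dA = ∫_0^{2π} ∫_0^{5} (17r^2(cos(2θ) + 2)) · r dr dθ.

Inner (r from 0 to 5): 10625cos(2θ)/4 + 10625/2.
Outer (θ from 0 to 2π): 10625π.

Therefore ∮_C P dx + Q dy = 10625π.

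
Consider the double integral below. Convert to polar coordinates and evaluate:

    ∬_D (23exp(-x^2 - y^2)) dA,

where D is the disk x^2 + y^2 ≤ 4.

The region D is 0 ≤ r ≤ 2, 0 ≤ θ ≤ 2π in polar coordinates, where x = r cos(θ), y = r sin(θ), and dA = r dr dθ.

Under the substitution, the integrand becomes 23exp(-r^2), so

    ∬_D (23exp(-x^2 - y^2)) dA = ∫_{0}^{2π} ∫_{0}^{2} (23exp(-r^2)) · r dr dθ.

Inner integral (in r): ∫_{0}^{2} (23exp(-r^2)) · r dr = 23/2 - 23exp(-4)/2.

Outer integral (in θ): ∫_{0}^{2π} (23/2 - 23exp(-4)/2) dθ = -23π exp(-4) + 23π.

Therefore ∬_D (23exp(-x^2 - y^2)) dA = -23π exp(-4) + 23π.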